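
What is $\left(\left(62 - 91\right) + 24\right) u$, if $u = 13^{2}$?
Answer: $-845$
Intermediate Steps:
$u = 169$
$\left(\left(62 - 91\right) + 24\right) u = \left(\left(62 - 91\right) + 24\right) 169 = \left(-29 + 24\right) 169 = \left(-5\right) 169 = -845$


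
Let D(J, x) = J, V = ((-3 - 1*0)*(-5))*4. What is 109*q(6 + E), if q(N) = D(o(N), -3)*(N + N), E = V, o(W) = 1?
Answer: 14388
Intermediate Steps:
V = 60 (V = ((-3 + 0)*(-5))*4 = -3*(-5)*4 = 15*4 = 60)
E = 60
q(N) = 2*N (q(N) = 1*(N + N) = 1*(2*N) = 2*N)
109*q(6 + E) = 109*(2*(6 + 60)) = 109*(2*66) = 109*132 = 14388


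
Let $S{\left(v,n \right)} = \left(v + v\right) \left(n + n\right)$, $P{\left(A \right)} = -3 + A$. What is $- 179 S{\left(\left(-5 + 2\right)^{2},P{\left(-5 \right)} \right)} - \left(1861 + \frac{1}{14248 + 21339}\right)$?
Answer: $\frac{1768353616}{35587} \approx 49691.0$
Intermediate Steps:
$S{\left(v,n \right)} = 4 n v$ ($S{\left(v,n \right)} = 2 v 2 n = 4 n v$)
$- 179 S{\left(\left(-5 + 2\right)^{2},P{\left(-5 \right)} \right)} - \left(1861 + \frac{1}{14248 + 21339}\right) = - 179 \cdot 4 \left(-3 - 5\right) \left(-5 + 2\right)^{2} - \left(1861 + \frac{1}{14248 + 21339}\right) = - 179 \cdot 4 \left(-8\right) \left(-3\right)^{2} - \left(1861 + \frac{1}{35587}\right) = - 179 \cdot 4 \left(-8\right) 9 - \left(1861 + \frac{1}{35587}\right) = \left(-179\right) \left(-288\right) - \frac{66227408}{35587} = 51552 - \frac{66227408}{35587} = \frac{1768353616}{35587}$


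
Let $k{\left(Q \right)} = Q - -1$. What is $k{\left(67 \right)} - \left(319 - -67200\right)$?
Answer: $-67451$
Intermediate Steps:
$k{\left(Q \right)} = 1 + Q$ ($k{\left(Q \right)} = Q + 1 = 1 + Q$)
$k{\left(67 \right)} - \left(319 - -67200\right) = \left(1 + 67\right) - \left(319 - -67200\right) = 68 - \left(319 + 67200\right) = 68 - 67519 = -67451$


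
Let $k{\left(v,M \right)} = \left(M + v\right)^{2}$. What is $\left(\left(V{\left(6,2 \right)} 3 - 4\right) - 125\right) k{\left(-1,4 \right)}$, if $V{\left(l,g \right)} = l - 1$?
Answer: $-1026$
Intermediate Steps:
$V{\left(l,g \right)} = -1 + l$
$\left(\left(V{\left(6,2 \right)} 3 - 4\right) - 125\right) k{\left(-1,4 \right)} = \left(\left(\left(-1 + 6\right) 3 - 4\right) - 125\right) \left(4 - 1\right)^{2} = \left(\left(5 \cdot 3 - 4\right) - 125\right) 3^{2} = \left(\left(15 - 4\right) - 125\right) 9 = \left(11 - 125\right) 9 = \left(-114\right) 9 = -1026$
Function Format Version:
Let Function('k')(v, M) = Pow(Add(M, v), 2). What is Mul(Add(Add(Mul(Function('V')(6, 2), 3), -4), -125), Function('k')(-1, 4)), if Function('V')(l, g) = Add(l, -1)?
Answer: -1026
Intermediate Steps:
Function('V')(l, g) = Add(-1, l)
Mul(Add(Add(Mul(Function('V')(6, 2), 3), -4), -125), Function('k')(-1, 4)) = Mul(Add(Add(Mul(Add(-1, 6), 3), -4), -125), Pow(Add(4, -1), 2)) = Mul(Add(Add(Mul(5, 3), -4), -125), Pow(3, 2)) = Mul(Add(Add(15, -4), -125), 9) = Mul(Add(11, -125), 9) = Mul(-114, 9) = -1026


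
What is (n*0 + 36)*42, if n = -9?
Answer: 1512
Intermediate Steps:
(n*0 + 36)*42 = (-9*0 + 36)*42 = (0 + 36)*42 = 36*42 = 1512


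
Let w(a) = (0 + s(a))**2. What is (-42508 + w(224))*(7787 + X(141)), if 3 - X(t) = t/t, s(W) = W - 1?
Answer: 56244369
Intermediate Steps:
s(W) = -1 + W
w(a) = (-1 + a)**2 (w(a) = (0 + (-1 + a))**2 = (-1 + a)**2)
X(t) = 2 (X(t) = 3 - t/t = 3 - 1*1 = 3 - 1 = 2)
(-42508 + w(224))*(7787 + X(141)) = (-42508 + (-1 + 224)**2)*(7787 + 2) = (-42508 + 223**2)*7789 = (-42508 + 49729)*7789 = 7221*7789 = 56244369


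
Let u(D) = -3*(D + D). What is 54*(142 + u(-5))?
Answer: 9288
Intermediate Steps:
u(D) = -6*D
54*(142 + u(-5)) = 54*(142 - 6*(-5)) = 54*(142 + 30) = 54*172 = 9288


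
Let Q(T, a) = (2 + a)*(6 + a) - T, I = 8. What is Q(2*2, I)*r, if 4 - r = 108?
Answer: -14144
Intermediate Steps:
r = -104 (r = 4 - 1*108 = 4 - 108 = -104)
Q(T, a) = -T + (2 + a)*(6 + a)
Q(2*2, I)*r = (12 + 8**2 - 2*2 + 8*8)*(-104) = (12 + 64 - 1*4 + 64)*(-104) = (12 + 64 - 4 + 64)*(-104) = 136*(-104) = -14144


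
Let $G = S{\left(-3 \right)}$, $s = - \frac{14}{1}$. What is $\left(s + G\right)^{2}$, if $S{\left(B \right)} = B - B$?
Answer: $196$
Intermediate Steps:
$s = -14$ ($s = \left(-14\right) 1 = -14$)
$S{\left(B \right)} = 0$
$G = 0$
$\left(s + G\right)^{2} = \left(-14 + 0\right)^{2} = \left(-14\right)^{2} = 196$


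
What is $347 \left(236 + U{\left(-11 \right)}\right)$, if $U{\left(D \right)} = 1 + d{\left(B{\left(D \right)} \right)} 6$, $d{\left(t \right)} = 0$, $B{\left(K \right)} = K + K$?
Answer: $82239$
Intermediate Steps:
$B{\left(K \right)} = 2 K$
$U{\left(D \right)} = 1$ ($U{\left(D \right)} = 1 + 0 \cdot 6 = 1 + 0 = 1$)
$347 \left(236 + U{\left(-11 \right)}\right) = 347 \left(236 + 1\right) = 347 \cdot 237 = 82239$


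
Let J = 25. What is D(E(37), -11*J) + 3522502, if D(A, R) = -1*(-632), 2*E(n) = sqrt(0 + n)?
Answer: 3523134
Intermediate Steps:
E(n) = sqrt(n)/2 (E(n) = sqrt(0 + n)/2 = sqrt(n)/2)
D(A, R) = 632
D(E(37), -11*J) + 3522502 = 632 + 3522502 = 3523134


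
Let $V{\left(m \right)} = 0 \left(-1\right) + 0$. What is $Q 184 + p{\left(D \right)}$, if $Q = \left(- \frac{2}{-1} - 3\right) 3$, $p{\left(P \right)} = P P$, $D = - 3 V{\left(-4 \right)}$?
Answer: $-552$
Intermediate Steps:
$V{\left(m \right)} = 0$ ($V{\left(m \right)} = 0 + 0 = 0$)
$D = 0$ ($D = \left(-3\right) 0 = 0$)
$p{\left(P \right)} = P^{2}$
$Q = -3$ ($Q = \left(\left(-2\right) \left(-1\right) - 3\right) 3 = \left(2 - 3\right) 3 = \left(-1\right) 3 = -3$)
$Q 184 + p{\left(D \right)} = \left(-3\right) 184 + 0^{2} = -552 + 0 = -552$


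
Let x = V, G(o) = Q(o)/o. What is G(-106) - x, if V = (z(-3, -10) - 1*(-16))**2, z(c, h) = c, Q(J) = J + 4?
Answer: -8906/53 ≈ -168.04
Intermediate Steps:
Q(J) = 4 + J
G(o) = (4 + o)/o
V = 169 (V = (-3 - 1*(-16))**2 = (-3 + 16)**2 = 13**2 = 169)
x = 169
G(-106) - x = (4 - 106)/(-106) - 1*169 = -1/106*(-102) - 169 = 51/53 - 169 = -8906/53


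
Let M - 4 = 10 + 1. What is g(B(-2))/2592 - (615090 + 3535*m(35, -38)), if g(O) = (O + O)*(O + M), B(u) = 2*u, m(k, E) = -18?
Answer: -178673051/324 ≈ -5.5146e+5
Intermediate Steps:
M = 15 (M = 4 + (10 + 1) = 4 + 11 = 15)
g(O) = 2*O*(15 + O) (g(O) = (O + O)*(O + 15) = (2*O)*(15 + O) = 2*O*(15 + O))
g(B(-2))/2592 - (615090 + 3535*m(35, -38)) = (2*(2*(-2))*(15 + 2*(-2)))/2592 - 3535/(1/(174 - 18)) = (2*(-4)*(15 - 4))*(1/2592) - 3535/(1/156) = (2*(-4)*11)*(1/2592) - 3535/1/156 = -88*1/2592 - 3535*156 = -11/324 - 551460 = -178673051/324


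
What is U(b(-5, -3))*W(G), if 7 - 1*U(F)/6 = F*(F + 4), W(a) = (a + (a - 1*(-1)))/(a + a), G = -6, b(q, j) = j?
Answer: 55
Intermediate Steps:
W(a) = (1 + 2*a)/(2*a) (W(a) = (a + (a + 1))/((2*a)) = (a + (1 + a))*(1/(2*a)) = (1 + 2*a)*(1/(2*a)) = (1 + 2*a)/(2*a))
U(F) = 42 - 6*F*(4 + F) (U(F) = 42 - 6*F*(F + 4) = 42 - 6*F*(4 + F))
U(b(-5, -3))*W(G) = (42 - 24*(-3) - 6*(-3)**2)*((1/2 - 6)/(-6)) = (42 + 72 - 6*9)*(-1/6*(-11/2)) = (42 + 72 - 54)*(11/12) = 60*(11/12) = 55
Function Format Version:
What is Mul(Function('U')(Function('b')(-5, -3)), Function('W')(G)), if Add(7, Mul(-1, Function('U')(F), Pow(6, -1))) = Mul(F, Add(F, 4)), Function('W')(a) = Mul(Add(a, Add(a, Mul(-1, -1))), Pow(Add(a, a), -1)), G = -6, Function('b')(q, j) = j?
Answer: 55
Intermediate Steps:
Function('W')(a) = Mul(Rational(1, 2), Pow(a, -1), Add(1, Mul(2, a))) (Function('W')(a) = Mul(Add(a, Add(a, 1)), Pow(Mul(2, a), -1)) = Mul(Add(a, Add(1, a)), Mul(Rational(1, 2), Pow(a, -1))) = Mul(Add(1, Mul(2, a)), Mul(Rational(1, 2), Pow(a, -1))) = Mul(Rational(1, 2), Pow(a, -1), Add(1, Mul(2, a))))
Function('U')(F) = Add(42, Mul(-6, F, Add(4, F))) (Function('U')(F) = Add(42, Mul(-6, Mul(F, Add(F, 4)))) = Add(42, Mul(-6, Mul(F, Add(4, F)))) = Add(42, Mul(-6, F, Add(4, F))))
Mul(Function('U')(Function('b')(-5, -3)), Function('W')(G)) = Mul(Add(42, Mul(-24, -3), Mul(-6, Pow(-3, 2))), Mul(Pow(-6, -1), Add(Rational(1, 2), -6))) = Mul(Add(42, 72, Mul(-6, 9)), Mul(Rational(-1, 6), Rational(-11, 2))) = Mul(Add(42, 72, -54), Rational(11, 12)) = Mul(60, Rational(11, 12)) = 55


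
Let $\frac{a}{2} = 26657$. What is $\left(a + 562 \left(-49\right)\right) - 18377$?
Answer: $7399$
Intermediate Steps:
$a = 53314$ ($a = 2 \cdot 26657 = 53314$)
$\left(a + 562 \left(-49\right)\right) - 18377 = \left(53314 + 562 \left(-49\right)\right) - 18377 = \left(53314 - 27538\right) - 18377 = 25776 - 18377 = 7399$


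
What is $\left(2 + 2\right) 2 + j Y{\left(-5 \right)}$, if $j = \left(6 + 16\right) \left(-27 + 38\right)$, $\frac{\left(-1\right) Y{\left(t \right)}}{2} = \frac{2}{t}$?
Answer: $\frac{1008}{5} \approx 201.6$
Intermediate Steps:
$Y{\left(t \right)} = - \frac{4}{t}$ ($Y{\left(t \right)} = - 2 \frac{2}{t} = - \frac{4}{t}$)
$j = 242$ ($j = 22 \cdot 11 = 242$)
$\left(2 + 2\right) 2 + j Y{\left(-5 \right)} = \left(2 + 2\right) 2 + 242 \left(- \frac{4}{-5}\right) = 4 \cdot 2 + 242 \left(\left(-4\right) \left(- \frac{1}{5}\right)\right) = 8 + 242 \cdot \frac{4}{5} = 8 + \frac{968}{5} = \frac{1008}{5}$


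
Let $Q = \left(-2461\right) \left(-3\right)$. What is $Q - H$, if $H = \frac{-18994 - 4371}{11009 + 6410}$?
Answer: $\frac{128627842}{17419} \approx 7384.3$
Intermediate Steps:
$Q = 7383$
$H = - \frac{23365}{17419} \approx -1.3414$
$Q - H = 7383 - - \frac{23365}{17419} = 7383 + \frac{23365}{17419} = \frac{128627842}{17419}$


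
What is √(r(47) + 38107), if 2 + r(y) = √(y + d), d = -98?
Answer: √(38105 + I*√51) ≈ 195.21 + 0.018*I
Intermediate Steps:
r(y) = -2 + √(-98 + y) (r(y) = -2 + √(y - 98) = -2 + √(-98 + y))
√(r(47) + 38107) = √((-2 + √(-98 + 47)) + 38107) = √((-2 + √(-51)) + 38107) = √((-2 + I*√51) + 38107) = √(38105 + I*√51)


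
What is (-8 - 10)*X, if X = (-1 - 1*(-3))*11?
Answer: -396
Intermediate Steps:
X = 22 (X = (-1 + 3)*11 = 2*11 = 22)
(-8 - 10)*X = (-8 - 10)*22 = -18*22 = -396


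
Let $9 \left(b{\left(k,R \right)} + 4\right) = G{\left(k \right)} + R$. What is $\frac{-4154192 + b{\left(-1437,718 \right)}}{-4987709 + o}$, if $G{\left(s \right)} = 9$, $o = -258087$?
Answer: $\frac{37387037}{47212164} \approx 0.79189$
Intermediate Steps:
$b{\left(k,R \right)} = -3 + \frac{R}{9}$ ($b{\left(k,R \right)} = -4 + \frac{9 + R}{9} = -4 + \left(1 + \frac{R}{9}\right) = -3 + \frac{R}{9}$)
$\frac{-4154192 + b{\left(-1437,718 \right)}}{-4987709 + o} = \frac{-4154192 + \left(-3 + \frac{1}{9} \cdot 718\right)}{-4987709 - 258087} = \frac{-4154192 + \left(-3 + \frac{718}{9}\right)}{-5245796} = \left(-4154192 + \frac{691}{9}\right) \left(- \frac{1}{5245796}\right) = \left(- \frac{37387037}{9}\right) \left(- \frac{1}{5245796}\right) = \frac{37387037}{47212164}$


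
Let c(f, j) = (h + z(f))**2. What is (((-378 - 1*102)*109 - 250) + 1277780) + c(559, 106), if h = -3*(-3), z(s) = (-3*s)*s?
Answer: 878783729566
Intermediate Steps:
z(s) = -3*s**2
h = 9
c(f, j) = (9 - 3*f**2)**2
(((-378 - 1*102)*109 - 250) + 1277780) + c(559, 106) = (((-378 - 1*102)*109 - 250) + 1277780) + 9*(-3 + 559**2)**2 = (((-378 - 102)*109 - 250) + 1277780) + 9*(-3 + 312481)**2 = ((-480*109 - 250) + 1277780) + 9*312478**2 = ((-52320 - 250) + 1277780) + 9*97642500484 = (-52570 + 1277780) + 878782504356 = 1225210 + 878782504356 = 878783729566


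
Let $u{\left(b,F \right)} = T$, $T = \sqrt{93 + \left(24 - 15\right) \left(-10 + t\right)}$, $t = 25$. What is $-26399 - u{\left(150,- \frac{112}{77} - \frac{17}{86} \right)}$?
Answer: $-26399 - 2 \sqrt{57} \approx -26414.0$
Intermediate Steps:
$T = 2 \sqrt{57}$ ($T = \sqrt{93 + \left(24 - 15\right) \left(-10 + 25\right)} = \sqrt{93 + 9 \cdot 15} = \sqrt{93 + 135} = \sqrt{228} = 2 \sqrt{57} \approx 15.1$)
$u{\left(b,F \right)} = 2 \sqrt{57}$
$-26399 - u{\left(150,- \frac{112}{77} - \frac{17}{86} \right)} = -26399 - 2 \sqrt{57}$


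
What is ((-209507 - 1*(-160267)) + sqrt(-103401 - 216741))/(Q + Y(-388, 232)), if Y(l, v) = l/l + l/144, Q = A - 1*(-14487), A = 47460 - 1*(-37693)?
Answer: -1772640/3586979 + 36*I*sqrt(320142)/3586979 ≈ -0.49419 + 0.0056786*I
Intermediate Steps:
A = 85153 (A = 47460 + 37693 = 85153)
Q = 99640 (Q = 85153 - 1*(-14487) = 85153 + 14487 = 99640)
Y(l, v) = 1 + l/144 (Y(l, v) = 1 + l*(1/144) = 1 + l/144)
((-209507 - 1*(-160267)) + sqrt(-103401 - 216741))/(Q + Y(-388, 232)) = ((-209507 - 1*(-160267)) + sqrt(-103401 - 216741))/(99640 + (1 + (1/144)*(-388))) = ((-209507 + 160267) + sqrt(-320142))/(99640 + (1 - 97/36)) = (-49240 + I*sqrt(320142))/(99640 - 61/36) = (-49240 + I*sqrt(320142))/(3586979/36) = (-49240 + I*sqrt(320142))*(36/3586979) = -1772640/3586979 + 36*I*sqrt(320142)/3586979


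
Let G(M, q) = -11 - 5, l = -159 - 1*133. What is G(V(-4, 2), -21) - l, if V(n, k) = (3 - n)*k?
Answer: 276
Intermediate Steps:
V(n, k) = k*(3 - n)
l = -292 (l = -159 - 133 = -292)
G(M, q) = -16
G(V(-4, 2), -21) - l = -16 - 1*(-292) = -16 + 292 = 276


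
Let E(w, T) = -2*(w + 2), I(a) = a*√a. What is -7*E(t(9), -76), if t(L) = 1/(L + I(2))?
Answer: 2170/73 - 28*√2/73 ≈ 29.184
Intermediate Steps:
I(a) = a^(3/2)
t(L) = 1/(L + 2*√2) (t(L) = 1/(L + 2^(3/2)) = 1/(L + 2*√2))
E(w, T) = -4 - 2*w (E(w, T) = -2*(2 + w) = -4 - 2*w)
-7*E(t(9), -76) = -7*(-4 - 2/(9 + 2*√2)) = 28 + 14/(9 + 2*√2)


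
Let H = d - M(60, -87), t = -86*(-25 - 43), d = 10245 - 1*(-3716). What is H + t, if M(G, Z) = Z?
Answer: 19896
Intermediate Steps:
d = 13961 (d = 10245 + 3716 = 13961)
t = 5848 (t = -86*(-68) = 5848)
H = 14048 (H = 13961 - 1*(-87) = 13961 + 87 = 14048)
H + t = 14048 + 5848 = 19896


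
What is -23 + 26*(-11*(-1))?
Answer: 263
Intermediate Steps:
-23 + 26*(-11*(-1)) = -23 + 26*11 = -23 + 286 = 263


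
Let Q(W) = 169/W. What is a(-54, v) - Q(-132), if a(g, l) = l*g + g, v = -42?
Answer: 292417/132 ≈ 2215.3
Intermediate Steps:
a(g, l) = g + g*l (a(g, l) = g*l + g = g + g*l)
a(-54, v) - Q(-132) = -54*(1 - 42) - 169/(-132) = -54*(-41) - 169*(-1)/132 = 2214 - 1*(-169/132) = 2214 + 169/132 = 292417/132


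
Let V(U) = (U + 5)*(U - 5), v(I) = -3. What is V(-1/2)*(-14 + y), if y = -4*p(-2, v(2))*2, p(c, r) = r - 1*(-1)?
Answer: -99/2 ≈ -49.500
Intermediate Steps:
V(U) = (-5 + U)*(5 + U) (V(U) = (5 + U)*(-5 + U) = (-5 + U)*(5 + U))
p(c, r) = 1 + r (p(c, r) = r + 1 = 1 + r)
y = 16 (y = -4*(1 - 3)*2 = -4*(-2)*2 = 8*2 = 16)
V(-1/2)*(-14 + y) = (-25 + (-1/2)²)*(-14 + 16) = (-25 + (-1*½)²)*2 = (-25 + (-½)²)*2 = (-25 + ¼)*2 = -99/4*2 = -99/2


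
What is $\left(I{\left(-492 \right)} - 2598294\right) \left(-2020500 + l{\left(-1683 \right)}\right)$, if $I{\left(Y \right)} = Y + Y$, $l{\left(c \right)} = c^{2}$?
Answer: $-2110585143942$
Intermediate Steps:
$I{\left(Y \right)} = 2 Y$
$\left(I{\left(-492 \right)} - 2598294\right) \left(-2020500 + l{\left(-1683 \right)}\right) = \left(2 \left(-492\right) - 2598294\right) \left(-2020500 + \left(-1683\right)^{2}\right) = \left(-984 - 2598294\right) \left(-2020500 + 2832489\right) = \left(-2599278\right) 811989 = -2110585143942$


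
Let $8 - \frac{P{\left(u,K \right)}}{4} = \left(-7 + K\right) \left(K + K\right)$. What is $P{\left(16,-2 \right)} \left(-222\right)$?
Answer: $24864$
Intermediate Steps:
$P{\left(u,K \right)} = 32 - 8 K \left(-7 + K\right)$ ($P{\left(u,K \right)} = 32 - 4 \left(-7 + K\right) \left(K + K\right) = 32 - 4 \left(-7 + K\right) 2 K = 32 - 4 \cdot 2 K \left(-7 + K\right) = 32 - 8 K \left(-7 + K\right)$)
$P{\left(16,-2 \right)} \left(-222\right) = \left(32 - 8 \left(-2\right)^{2} + 56 \left(-2\right)\right) \left(-222\right) = \left(32 - 32 - 112\right) \left(-222\right) = \left(-112\right) \left(-222\right) = 24864$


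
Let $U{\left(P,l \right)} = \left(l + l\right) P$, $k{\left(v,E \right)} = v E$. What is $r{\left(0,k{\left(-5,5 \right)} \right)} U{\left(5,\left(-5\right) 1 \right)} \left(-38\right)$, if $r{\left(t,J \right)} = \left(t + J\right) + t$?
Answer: $-47500$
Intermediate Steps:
$k{\left(v,E \right)} = E v$
$U{\left(P,l \right)} = 2 P l$ ($U{\left(P,l \right)} = 2 l P = 2 P l$)
$r{\left(t,J \right)} = J + 2 t$ ($r{\left(t,J \right)} = \left(J + t\right) + t = J + 2 t$)
$r{\left(0,k{\left(-5,5 \right)} \right)} U{\left(5,\left(-5\right) 1 \right)} \left(-38\right) = \left(5 \left(-5\right) + 2 \cdot 0\right) 2 \cdot 5 \left(\left(-5\right) 1\right) \left(-38\right) = \left(-25 + 0\right) 2 \cdot 5 \left(-5\right) \left(-38\right) = \left(-25\right) \left(-50\right) \left(-38\right) = 1250 \left(-38\right) = -47500$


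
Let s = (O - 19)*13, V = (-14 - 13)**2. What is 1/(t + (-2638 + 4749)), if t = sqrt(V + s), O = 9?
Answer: 2111/4455722 - sqrt(599)/4455722 ≈ 0.00046828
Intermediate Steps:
V = 729 (V = (-27)**2 = 729)
s = -130 (s = (9 - 19)*13 = -10*13 = -130)
t = sqrt(599) (t = sqrt(729 - 130) = sqrt(599) ≈ 24.474)
1/(t + (-2638 + 4749)) = 1/(sqrt(599) + (-2638 + 4749)) = 1/(sqrt(599) + 2111) = 1/(2111 + sqrt(599))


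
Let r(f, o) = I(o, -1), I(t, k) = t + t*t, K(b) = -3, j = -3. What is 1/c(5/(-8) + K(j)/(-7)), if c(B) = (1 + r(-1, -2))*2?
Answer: 1/6 ≈ 0.16667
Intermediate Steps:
I(t, k) = t + t**2
r(f, o) = o*(1 + o)
c(B) = 6 (c(B) = (1 - 2*(1 - 2))*2 = (1 - 2*(-1))*2 = (1 + 2)*2 = 3*2 = 6)
1/c(5/(-8) + K(j)/(-7)) = 1/6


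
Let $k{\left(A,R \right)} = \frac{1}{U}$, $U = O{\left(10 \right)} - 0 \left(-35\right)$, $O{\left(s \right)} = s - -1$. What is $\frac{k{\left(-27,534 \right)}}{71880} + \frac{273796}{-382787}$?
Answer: $- \frac{216484638493}{302662025160} \approx -0.71527$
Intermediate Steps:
$O{\left(s \right)} = 1 + s$ ($O{\left(s \right)} = s + 1 = 1 + s$)
$U = 11$ ($U = \left(1 + 10\right) - 0 \left(-35\right) = 11 - 0 = 11 + 0 = 11$)
$k{\left(A,R \right)} = \frac{1}{11}$
$\frac{k{\left(-27,534 \right)}}{71880} + \frac{273796}{-382787} = \frac{1}{11 \cdot 71880} + \frac{273796}{-382787} = \frac{1}{11} \cdot \frac{1}{71880} + 273796 \left(- \frac{1}{382787}\right) = \frac{1}{790680} - \frac{273796}{382787} = - \frac{216484638493}{302662025160}$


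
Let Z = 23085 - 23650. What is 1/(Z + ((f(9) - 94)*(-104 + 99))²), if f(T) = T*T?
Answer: 1/3660 ≈ 0.00027322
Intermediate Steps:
f(T) = T²
Z = -565
1/(Z + ((f(9) - 94)*(-104 + 99))²) = 1/(-565 + ((9² - 94)*(-104 + 99))²) = 1/(-565 + ((81 - 94)*(-5))²) = 1/(-565 + (-13*(-5))²) = 1/(-565 + 65²) = 1/(-565 + 4225) = 1/3660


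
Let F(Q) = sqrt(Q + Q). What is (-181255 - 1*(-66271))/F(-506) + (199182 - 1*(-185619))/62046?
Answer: 128267/20682 + 57492*I*sqrt(253)/253 ≈ 6.2019 + 3614.5*I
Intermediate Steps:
F(Q) = sqrt(2)*sqrt(Q) (F(Q) = sqrt(2*Q) = sqrt(2)*sqrt(Q))
(-181255 - 1*(-66271))/F(-506) + (199182 - 1*(-185619))/62046 = (-181255 - 1*(-66271))/((sqrt(2)*sqrt(-506))) + (199182 - 1*(-185619))/62046 = (-181255 + 66271)/((sqrt(2)*(I*sqrt(506)))) + (199182 + 185619)*(1/62046) = -114984*(-I*sqrt(253)/506) + 384801*(1/62046) = -(-57492)*I*sqrt(253)/253 + 128267/20682 = 57492*I*sqrt(253)/253 + 128267/20682 = 128267/20682 + 57492*I*sqrt(253)/253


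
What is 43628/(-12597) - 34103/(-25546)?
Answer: -52686569/24754074 ≈ -2.1284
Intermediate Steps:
43628/(-12597) - 34103/(-25546) = 43628*(-1/12597) - 34103*(-1/25546) = -3356/969 + 34103/25546 = -52686569/24754074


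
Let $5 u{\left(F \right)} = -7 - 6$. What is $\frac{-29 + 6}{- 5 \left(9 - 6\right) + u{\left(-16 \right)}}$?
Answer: $\frac{115}{88} \approx 1.3068$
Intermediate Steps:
$u{\left(F \right)} = - \frac{13}{5}$ ($u{\left(F \right)} = \frac{-7 - 6}{5} = \frac{1}{5} \left(-13\right) = - \frac{13}{5}$)
$\frac{-29 + 6}{- 5 \left(9 - 6\right) + u{\left(-16 \right)}} = \frac{-29 + 6}{- 5 \left(9 - 6\right) - \frac{13}{5}} = - \frac{23}{\left(-5\right) 3 - \frac{13}{5}} = - \frac{23}{-15 - \frac{13}{5}} = - \frac{23}{- \frac{88}{5}} = \left(-23\right) \left(- \frac{5}{88}\right) = \frac{115}{88}$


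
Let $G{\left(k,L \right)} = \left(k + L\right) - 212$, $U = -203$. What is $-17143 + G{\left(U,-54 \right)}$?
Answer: $-17612$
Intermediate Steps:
$G{\left(k,L \right)} = -212 + L + k$ ($G{\left(k,L \right)} = \left(L + k\right) - 212 = -212 + L + k$)
$-17143 + G{\left(U,-54 \right)} = -17143 - 469 = -17612$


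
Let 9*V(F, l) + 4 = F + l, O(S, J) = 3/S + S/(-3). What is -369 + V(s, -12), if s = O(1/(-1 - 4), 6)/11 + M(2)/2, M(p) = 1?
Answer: -1101493/2970 ≈ -370.87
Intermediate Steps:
O(S, J) = 3/S - S/3 (O(S, J) = 3/S + S*(-⅓) = 3/S - S/3)
s = -283/330 (s = (3/(1/(-1 - 4)) - 1/(3*(-1 - 4)))/11 + 1/2 = (3/(1/(-5)) - ⅓/(-5))*(1/11) + 1*(½) = (3/(-⅕) - ⅓*(-⅕))*(1/11) + ½ = (3*(-5) + 1/15)*(1/11) + ½ = (-15 + 1/15)*(1/11) + ½ = -224/15*1/11 + ½ = -224/165 + ½ = -283/330 ≈ -0.85758)
V(F, l) = -4/9 + F/9 + l/9 (V(F, l) = -4/9 + (F + l)/9 = -4/9 + (F/9 + l/9) = -4/9 + F/9 + l/9)
-369 + V(s, -12) = -369 + (-4/9 + (⅑)*(-283/330) + (⅑)*(-12)) = -369 + (-4/9 - 283/2970 - 4/3) = -369 - 5563/2970 = -1101493/2970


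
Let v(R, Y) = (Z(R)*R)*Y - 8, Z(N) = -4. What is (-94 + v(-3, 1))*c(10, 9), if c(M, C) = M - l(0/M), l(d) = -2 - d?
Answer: -1080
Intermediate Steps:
v(R, Y) = -8 - 4*R*Y (v(R, Y) = (-4*R)*Y - 8 = -4*R*Y - 8 = -8 - 4*R*Y)
c(M, C) = 2 + M (c(M, C) = M - (-2 - 0/M) = M - (-2 - 1*0) = M - (-2 + 0) = M - 1*(-2) = M + 2 = 2 + M)
(-94 + v(-3, 1))*c(10, 9) = (-94 + (-8 - 4*(-3)*1))*(2 + 10) = (-94 + (-8 + 12))*12 = (-94 + 4)*12 = -90*12 = -1080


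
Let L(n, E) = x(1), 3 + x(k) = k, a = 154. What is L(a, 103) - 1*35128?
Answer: -35130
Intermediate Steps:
x(k) = -3 + k
L(n, E) = -2 (L(n, E) = -3 + 1 = -2)
L(a, 103) - 1*35128 = -2 - 1*35128 = -2 - 35128 = -35130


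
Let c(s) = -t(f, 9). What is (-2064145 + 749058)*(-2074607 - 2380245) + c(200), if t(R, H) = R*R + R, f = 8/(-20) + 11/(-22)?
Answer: 585851795212409/100 ≈ 5.8585e+12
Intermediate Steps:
f = -9/10 (f = 8*(-1/20) + 11*(-1/22) = -⅖ - ½ = -9/10 ≈ -0.90000)
t(R, H) = R + R² (t(R, H) = R² + R = R + R²)
c(s) = 9/100 (c(s) = -(-9)*(1 - 9/10)/10 = -(-9)/(10*10) = -1*(-9/100) = 9/100)
(-2064145 + 749058)*(-2074607 - 2380245) + c(200) = (-2064145 + 749058)*(-2074607 - 2380245) + 9/100 = -1315087*(-4454852) + 9/100 = 5858517952124 + 9/100 = 585851795212409/100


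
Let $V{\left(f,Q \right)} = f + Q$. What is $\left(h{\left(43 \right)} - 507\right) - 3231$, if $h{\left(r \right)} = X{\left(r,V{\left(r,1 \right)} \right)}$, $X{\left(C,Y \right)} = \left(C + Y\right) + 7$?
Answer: $-3644$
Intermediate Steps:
$V{\left(f,Q \right)} = Q + f$
$X{\left(C,Y \right)} = 7 + C + Y$
$h{\left(r \right)} = 8 + 2 r$ ($h{\left(r \right)} = 7 + r + \left(1 + r\right) = 8 + 2 r$)
$\left(h{\left(43 \right)} - 507\right) - 3231 = \left(\left(8 + 2 \cdot 43\right) - 507\right) - 3231 = \left(\left(8 + 86\right) - 507\right) - 3231 = \left(94 - 507\right) - 3231 = -413 - 3231 = -3644$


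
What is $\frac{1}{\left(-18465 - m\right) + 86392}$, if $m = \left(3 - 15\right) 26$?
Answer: $\frac{1}{68239} \approx 1.4654 \cdot 10^{-5}$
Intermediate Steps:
$m = -312$ ($m = \left(-12\right) 26 = -312$)
$\frac{1}{\left(-18465 - m\right) + 86392} = \frac{1}{\left(-18465 - -312\right) + 86392} = \frac{1}{\left(-18465 + 312\right) + 86392} = \frac{1}{-18153 + 86392} = \frac{1}{68239}$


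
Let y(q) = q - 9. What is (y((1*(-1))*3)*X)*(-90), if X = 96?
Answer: 103680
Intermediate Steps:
y(q) = -9 + q
(y((1*(-1))*3)*X)*(-90) = ((-9 + (1*(-1))*3)*96)*(-90) = ((-9 - 1*3)*96)*(-90) = ((-9 - 3)*96)*(-90) = -12*96*(-90) = -1152*(-90) = 103680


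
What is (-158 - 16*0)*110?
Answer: -17380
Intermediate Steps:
(-158 - 16*0)*110 = (-158 + 0)*110 = -158*110 = -17380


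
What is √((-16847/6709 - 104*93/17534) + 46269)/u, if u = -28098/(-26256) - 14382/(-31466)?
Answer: 68847608*√160058580742228039102/6184424658535365 ≈ 140.84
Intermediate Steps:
u = 105145455/68847608 (u = -28098*(-1/26256) - 14382*(-1/31466) = 4683/4376 + 7191/15733 = 105145455/68847608 ≈ 1.5272)
√((-16847/6709 - 104*93/17534) + 46269)/u = √((-16847/6709 - 104*93/17534) + 46269)/(105145455/68847608) = √((-16847*1/6709 - 9672*1/17534) + 46269)*(68847608/105145455) = √((-16847/6709 - 4836/8767) + 46269)*(68847608/105145455) = √(-180142373/58817803 + 46269)*(68847608/105145455) = √(2721260784634/58817803)*(68847608/105145455) = (√160058580742228039102/58817803)*(68847608/105145455) = 68847608*√160058580742228039102/6184424658535365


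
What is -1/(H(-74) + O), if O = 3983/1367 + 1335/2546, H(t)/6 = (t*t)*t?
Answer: 3480382/8461993927745 ≈ 4.1130e-7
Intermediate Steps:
H(t) = 6*t³ (H(t) = 6*((t*t)*t) = 6*(t²*t) = 6*t³)
O = 11965663/3480382 (O = 3983*(1/1367) + 1335*(1/2546) = 3983/1367 + 1335/2546 = 11965663/3480382 ≈ 3.4380)
-1/(H(-74) + O) = -1/(6*(-74)³ + 11965663/3480382) = -1/(6*(-405224) + 11965663/3480382) = -1/(-2431344 + 11965663/3480382) = -1/(-8461993927745/3480382) = -1*(-3480382/8461993927745) = 3480382/8461993927745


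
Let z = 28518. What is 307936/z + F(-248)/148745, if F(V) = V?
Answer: 22898433928/2120954955 ≈ 10.796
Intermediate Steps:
307936/z + F(-248)/148745 = 307936/28518 - 248/148745 = 307936*(1/28518) - 248*1/148745 = 153968/14259 - 248/148745 = 22898433928/2120954955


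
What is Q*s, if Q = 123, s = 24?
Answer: 2952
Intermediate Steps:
Q*s = 123*24 = 2952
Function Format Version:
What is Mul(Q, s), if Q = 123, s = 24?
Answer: 2952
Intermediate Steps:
Mul(Q, s) = Mul(123, 24) = 2952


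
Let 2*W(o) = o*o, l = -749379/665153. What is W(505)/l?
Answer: -169630643825/1498758 ≈ -1.1318e+5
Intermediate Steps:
l = -749379/665153 (l = -749379*1/665153 = -749379/665153 ≈ -1.1266)
W(o) = o**2/2 (W(o) = (o*o)/2 = o**2/2)
W(505)/l = ((1/2)*505**2)/(-749379/665153) = ((1/2)*255025)*(-665153/749379) = (255025/2)*(-665153/749379) = -169630643825/1498758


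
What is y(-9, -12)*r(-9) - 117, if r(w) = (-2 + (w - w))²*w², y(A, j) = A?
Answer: -3033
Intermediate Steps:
r(w) = 4*w² (r(w) = (-2 + 0)²*w² = (-2)²*w² = 4*w²)
y(-9, -12)*r(-9) - 117 = -36*(-9)² - 117 = -36*81 - 117 = -9*324 - 117 = -2916 - 117 = -3033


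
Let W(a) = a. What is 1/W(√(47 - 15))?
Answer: √2/8 ≈ 0.17678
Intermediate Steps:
1/W(√(47 - 15)) = 1/(√(47 - 15)) = 1/(√32) = 1/(4*√2) = √2/8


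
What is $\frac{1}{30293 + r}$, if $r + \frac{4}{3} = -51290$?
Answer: $- \frac{3}{62995} \approx -4.7623 \cdot 10^{-5}$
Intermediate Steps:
$r = - \frac{153874}{3}$ ($r = - \frac{4}{3} - 51290 = - \frac{153874}{3} \approx -51291.0$)
$\frac{1}{30293 + r} = \frac{1}{30293 - \frac{153874}{3}} = \frac{1}{- \frac{62995}{3}} = - \frac{3}{62995}$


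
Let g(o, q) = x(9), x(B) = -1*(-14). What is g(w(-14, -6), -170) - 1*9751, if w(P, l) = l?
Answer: -9737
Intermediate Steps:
x(B) = 14
g(o, q) = 14
g(w(-14, -6), -170) - 1*9751 = 14 - 1*9751 = 14 - 9751 = -9737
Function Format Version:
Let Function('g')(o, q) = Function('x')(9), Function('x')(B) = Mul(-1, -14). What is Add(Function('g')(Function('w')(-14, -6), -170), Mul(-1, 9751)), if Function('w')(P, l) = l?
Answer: -9737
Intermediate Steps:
Function('x')(B) = 14
Function('g')(o, q) = 14
Add(Function('g')(Function('w')(-14, -6), -170), Mul(-1, 9751)) = Add(14, Mul(-1, 9751)) = Add(14, -9751) = -9737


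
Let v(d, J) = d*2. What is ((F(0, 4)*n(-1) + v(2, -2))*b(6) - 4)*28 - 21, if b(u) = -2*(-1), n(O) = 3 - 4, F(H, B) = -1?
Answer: 147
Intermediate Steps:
v(d, J) = 2*d
n(O) = -1
b(u) = 2
((F(0, 4)*n(-1) + v(2, -2))*b(6) - 4)*28 - 21 = ((-1*(-1) + 2*2)*2 - 4)*28 - 21 = ((1 + 4)*2 - 4)*28 - 21 = (5*2 - 4)*28 - 21 = (10 - 4)*28 - 21 = 6*28 - 21 = 168 - 21 = 147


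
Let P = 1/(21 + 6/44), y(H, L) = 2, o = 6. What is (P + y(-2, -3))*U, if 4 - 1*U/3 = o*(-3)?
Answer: 20944/155 ≈ 135.12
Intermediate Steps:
P = 22/465 (P = 1/(21 + 6*(1/44)) = 1/(21 + 3/22) = 1/(465/22) = 22/465 ≈ 0.047312)
U = 66 (U = 12 - 18*(-3) = 12 - 3*(-18) = 12 + 54 = 66)
(P + y(-2, -3))*U = (22/465 + 2)*66 = (952/465)*66 = 20944/155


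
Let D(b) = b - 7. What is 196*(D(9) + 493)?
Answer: 97020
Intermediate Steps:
D(b) = -7 + b
196*(D(9) + 493) = 196*((-7 + 9) + 493) = 196*(2 + 493) = 196*495 = 97020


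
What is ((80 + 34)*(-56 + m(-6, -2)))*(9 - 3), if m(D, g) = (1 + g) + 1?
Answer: -38304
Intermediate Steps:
m(D, g) = 2 + g
((80 + 34)*(-56 + m(-6, -2)))*(9 - 3) = ((80 + 34)*(-56 + (2 - 2)))*(9 - 3) = (114*(-56 + 0))*6 = (114*(-56))*6 = -6384*6 = -38304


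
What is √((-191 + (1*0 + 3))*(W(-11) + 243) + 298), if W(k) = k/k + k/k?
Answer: I*√45762 ≈ 213.92*I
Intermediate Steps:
W(k) = 2 (W(k) = 1 + 1 = 2)
√((-191 + (1*0 + 3))*(W(-11) + 243) + 298) = √((-191 + (1*0 + 3))*(2 + 243) + 298) = √((-191 + (0 + 3))*245 + 298) = √((-191 + 3)*245 + 298) = √(-188*245 + 298) = √(-46060 + 298) = √(-45762) = I*√45762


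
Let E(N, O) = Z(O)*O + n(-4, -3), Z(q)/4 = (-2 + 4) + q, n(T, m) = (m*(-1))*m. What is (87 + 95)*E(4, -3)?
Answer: 546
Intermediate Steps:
n(T, m) = -m² (n(T, m) = (-m)*m = -m²)
Z(q) = 8 + 4*q (Z(q) = 4*((-2 + 4) + q) = 4*(2 + q) = 8 + 4*q)
E(N, O) = -9 + O*(8 + 4*O) (E(N, O) = (8 + 4*O)*O - 1*(-3)² = O*(8 + 4*O) - 1*9 = O*(8 + 4*O) - 9 = -9 + O*(8 + 4*O))
(87 + 95)*E(4, -3) = (87 + 95)*(-9 + 4*(-3)*(2 - 3)) = 182*(-9 + 4*(-3)*(-1)) = 182*(-9 + 12) = 182*3 = 546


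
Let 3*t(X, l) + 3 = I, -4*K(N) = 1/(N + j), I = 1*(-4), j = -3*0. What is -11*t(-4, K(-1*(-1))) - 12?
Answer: 41/3 ≈ 13.667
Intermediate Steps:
j = 0
I = -4
K(N) = -1/(4*N) (K(N) = -1/(4*(N + 0)) = -1/(4*N))
t(X, l) = -7/3 (t(X, l) = -1 + (⅓)*(-4) = -1 - 4/3 = -7/3)
-11*t(-4, K(-1*(-1))) - 12 = -11*(-7/3) - 12 = 77/3 - 12 = 41/3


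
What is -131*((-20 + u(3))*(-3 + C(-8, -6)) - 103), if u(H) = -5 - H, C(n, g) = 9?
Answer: 35501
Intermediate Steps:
-131*((-20 + u(3))*(-3 + C(-8, -6)) - 103) = -131*((-20 + (-5 - 1*3))*(-3 + 9) - 103) = -131*((-20 + (-5 - 3))*6 - 103) = -131*((-20 - 8)*6 - 103) = -131*(-28*6 - 103) = -131*(-168 - 103) = -131*(-271) = 35501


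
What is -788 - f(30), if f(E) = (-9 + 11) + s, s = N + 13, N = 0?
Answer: -803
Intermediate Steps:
s = 13 (s = 0 + 13 = 13)
f(E) = 15 (f(E) = (-9 + 11) + 13 = 2 + 13 = 15)
-788 - f(30) = -788 - 1*15 = -788 - 15 = -803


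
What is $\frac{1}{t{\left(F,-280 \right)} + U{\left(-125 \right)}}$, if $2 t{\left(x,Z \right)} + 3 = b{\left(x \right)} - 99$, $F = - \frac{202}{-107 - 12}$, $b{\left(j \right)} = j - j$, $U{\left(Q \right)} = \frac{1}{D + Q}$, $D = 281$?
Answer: $- \frac{156}{7955} \approx -0.01961$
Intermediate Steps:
$U{\left(Q \right)} = \frac{1}{281 + Q}$
$b{\left(j \right)} = 0$
$F = \frac{202}{119}$ ($F = - \frac{202}{-119} = \left(-202\right) \left(- \frac{1}{119}\right) = \frac{202}{119} \approx 1.6975$)
$t{\left(x,Z \right)} = -51$ ($t{\left(x,Z \right)} = - \frac{3}{2} + \frac{0 - 99}{2} = - \frac{3}{2} + \frac{1}{2} \left(-99\right) = - \frac{3}{2} - \frac{99}{2} = -51$)
$\frac{1}{t{\left(F,-280 \right)} + U{\left(-125 \right)}} = \frac{1}{-51 + \frac{1}{281 - 125}} = \frac{1}{-51 + \frac{1}{156}} = \frac{1}{- \frac{7955}{156}} = - \frac{156}{7955}$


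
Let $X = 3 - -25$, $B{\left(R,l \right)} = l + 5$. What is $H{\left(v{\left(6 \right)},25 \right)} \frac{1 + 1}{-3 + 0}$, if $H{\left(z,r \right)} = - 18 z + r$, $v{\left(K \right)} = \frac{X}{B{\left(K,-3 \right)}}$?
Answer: $\frac{454}{3} \approx 151.33$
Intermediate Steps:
$B{\left(R,l \right)} = 5 + l$
$X = 28$ ($X = 3 + 25 = 28$)
$v{\left(K \right)} = 14$ ($v{\left(K \right)} = \frac{28}{5 - 3} = \frac{28}{2} = 28 \cdot \frac{1}{2} = 14$)
$H{\left(z,r \right)} = r - 18 z$
$H{\left(v{\left(6 \right)},25 \right)} \frac{1 + 1}{-3 + 0} = \left(25 - 252\right) \frac{1 + 1}{-3 + 0} = \left(25 - 252\right) \frac{2}{-3} = - 227 \cdot 2 \left(- \frac{1}{3}\right) = \left(-227\right) \left(- \frac{2}{3}\right) = \frac{454}{3}$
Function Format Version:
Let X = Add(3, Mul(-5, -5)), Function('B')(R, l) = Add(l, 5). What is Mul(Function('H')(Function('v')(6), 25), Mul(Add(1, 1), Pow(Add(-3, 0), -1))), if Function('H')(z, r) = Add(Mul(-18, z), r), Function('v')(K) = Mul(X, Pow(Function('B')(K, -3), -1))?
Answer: Rational(454, 3) ≈ 151.33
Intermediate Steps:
Function('B')(R, l) = Add(5, l)
X = 28 (X = Add(3, 25) = 28)
Function('v')(K) = 14 (Function('v')(K) = Mul(28, Pow(Add(5, -3), -1)) = Mul(28, Pow(2, -1)) = Mul(28, Rational(1, 2)) = 14)
Function('H')(z, r) = Add(r, Mul(-18, z))
Mul(Function('H')(Function('v')(6), 25), Mul(Add(1, 1), Pow(Add(-3, 0), -1))) = Mul(Add(25, Mul(-18, 14)), Mul(Add(1, 1), Pow(Add(-3, 0), -1))) = Mul(Add(25, -252), Mul(2, Pow(-3, -1))) = Mul(-227, Mul(2, Rational(-1, 3))) = Mul(-227, Rational(-2, 3)) = Rational(454, 3)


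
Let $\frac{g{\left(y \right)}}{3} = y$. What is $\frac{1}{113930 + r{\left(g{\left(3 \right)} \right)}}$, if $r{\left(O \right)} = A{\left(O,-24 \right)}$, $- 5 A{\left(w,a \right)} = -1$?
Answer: $\frac{5}{569651} \approx 8.7773 \cdot 10^{-6}$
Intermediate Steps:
$A{\left(w,a \right)} = \frac{1}{5}$ ($A{\left(w,a \right)} = \left(- \frac{1}{5}\right) \left(-1\right) = \frac{1}{5}$)
$g{\left(y \right)} = 3 y$
$r{\left(O \right)} = \frac{1}{5}$
$\frac{1}{113930 + r{\left(g{\left(3 \right)} \right)}} = \frac{1}{113930 + \frac{1}{5}} = \frac{1}{\frac{569651}{5}} = \frac{5}{569651}$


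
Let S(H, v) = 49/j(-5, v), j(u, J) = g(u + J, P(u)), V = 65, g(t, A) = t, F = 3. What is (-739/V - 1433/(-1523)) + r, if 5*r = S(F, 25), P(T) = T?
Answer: -19676889/1979900 ≈ -9.9383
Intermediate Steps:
j(u, J) = J + u (j(u, J) = u + J = J + u)
S(H, v) = 49/(-5 + v) (S(H, v) = 49/(v - 5) = 49/(-5 + v))
r = 49/100 (r = (49/(-5 + 25))/5 = (49/20)/5 = (49*(1/20))/5 = (⅕)*(49/20) = 49/100 ≈ 0.49000)
(-739/V - 1433/(-1523)) + r = (-739/65 - 1433/(-1523)) + 49/100 = (-739*1/65 - 1433*(-1/1523)) + 49/100 = (-739/65 + 1433/1523) + 49/100 = -1032352/98995 + 49/100 = -19676889/1979900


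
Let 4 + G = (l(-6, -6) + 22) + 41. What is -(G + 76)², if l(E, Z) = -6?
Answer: -16641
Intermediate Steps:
G = 53 (G = -4 + ((-6 + 22) + 41) = -4 + (16 + 41) = -4 + 57 = 53)
-(G + 76)² = -(53 + 76)² = -1*129² = -1*16641 = -16641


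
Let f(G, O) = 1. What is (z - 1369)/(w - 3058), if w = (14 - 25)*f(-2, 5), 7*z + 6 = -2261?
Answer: 3950/7161 ≈ 0.55160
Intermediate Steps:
z = -2267/7 (z = -6/7 + (1/7)*(-2261) = -6/7 - 323 = -2267/7 ≈ -323.86)
w = -11 (w = (14 - 25)*1 = -11*1 = -11)
(z - 1369)/(w - 3058) = (-2267/7 - 1369)/(-11 - 3058) = -11850/7/(-3069) = -11850/7*(-1/3069) = 3950/7161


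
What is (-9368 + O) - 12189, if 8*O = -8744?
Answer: -22650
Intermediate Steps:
O = -1093 (O = (⅛)*(-8744) = -1093)
(-9368 + O) - 12189 = (-9368 - 1093) - 12189 = -10461 - 12189 = -22650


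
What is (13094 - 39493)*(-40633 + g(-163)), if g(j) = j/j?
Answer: 1072644168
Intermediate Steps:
g(j) = 1
(13094 - 39493)*(-40633 + g(-163)) = (13094 - 39493)*(-40633 + 1) = -26399*(-40632) = 1072644168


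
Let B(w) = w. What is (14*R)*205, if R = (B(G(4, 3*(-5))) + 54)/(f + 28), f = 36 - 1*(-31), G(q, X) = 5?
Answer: 33866/19 ≈ 1782.4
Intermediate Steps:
f = 67 (f = 36 + 31 = 67)
R = 59/95 (R = (5 + 54)/(67 + 28) = 59/95 ≈ 0.62105)
(14*R)*205 = (14*(59/95))*205 = (826/95)*205 = 33866/19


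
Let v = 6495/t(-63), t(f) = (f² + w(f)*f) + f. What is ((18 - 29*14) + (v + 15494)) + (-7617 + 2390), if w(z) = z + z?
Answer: 39004457/3948 ≈ 9879.5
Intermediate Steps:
w(z) = 2*z
t(f) = f + 3*f² (t(f) = (f² + (2*f)*f) + f = (f² + 2*f²) + f = 3*f² + f = f + 3*f²)
v = 2165/3948 (v = 6495/((-63*(1 + 3*(-63)))) = 6495/((-63*(1 - 189))) = 6495/((-63*(-188))) = 6495/11844 = 6495*(1/11844) = 2165/3948 ≈ 0.54838)
((18 - 29*14) + (v + 15494)) + (-7617 + 2390) = ((18 - 29*14) + (2165/3948 + 15494)) + (-7617 + 2390) = ((18 - 406) + 61172477/3948) - 5227 = (-388 + 61172477/3948) - 5227 = 59640653/3948 - 5227 = 39004457/3948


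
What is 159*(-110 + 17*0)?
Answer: -17490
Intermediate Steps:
159*(-110 + 17*0) = 159*(-110 + 0) = 159*(-110) = -17490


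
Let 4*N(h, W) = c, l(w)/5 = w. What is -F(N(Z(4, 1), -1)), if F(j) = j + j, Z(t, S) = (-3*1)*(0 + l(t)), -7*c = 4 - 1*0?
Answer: 2/7 ≈ 0.28571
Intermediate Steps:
c = -4/7 (c = -(4 - 1*0)/7 = -(4 + 0)/7 = -⅐*4 = -4/7 ≈ -0.57143)
l(w) = 5*w
Z(t, S) = -15*t (Z(t, S) = (-3*1)*(0 + 5*t) = -15*t)
N(h, W) = -⅐ (N(h, W) = (¼)*(-4/7) = -⅐)
F(j) = 2*j
-F(N(Z(4, 1), -1)) = -2*(-1)/7 = -1*(-2/7) = 2/7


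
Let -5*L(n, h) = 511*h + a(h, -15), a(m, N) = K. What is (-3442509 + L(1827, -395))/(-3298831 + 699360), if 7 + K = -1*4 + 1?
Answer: 3402138/2599471 ≈ 1.3088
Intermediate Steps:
K = -10 (K = -7 + (-1*4 + 1) = -7 + (-4 + 1) = -7 - 3 = -10)
a(m, N) = -10
L(n, h) = 2 - 511*h/5 (L(n, h) = -(511*h - 10)/5 = -(-10 + 511*h)/5 = 2 - 511*h/5)
(-3442509 + L(1827, -395))/(-3298831 + 699360) = (-3442509 + (2 - 511/5*(-395)))/(-3298831 + 699360) = (-3442509 + (2 + 40369))/(-2599471) = (-3442509 + 40371)*(-1/2599471) = -3402138*(-1/2599471) = 3402138/2599471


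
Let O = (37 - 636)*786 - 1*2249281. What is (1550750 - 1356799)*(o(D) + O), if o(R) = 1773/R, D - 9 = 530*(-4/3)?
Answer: -1104194880832454/2093 ≈ -5.2757e+11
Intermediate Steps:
O = -2720095 (O = -599*786 - 2249281 = -470814 - 2249281 = -2720095)
D = -2093/3 (D = 9 + 530*(-4/3) = 9 - 2120/3 = -2093/3 ≈ -697.67)
(1550750 - 1356799)*(o(D) + O) = (1550750 - 1356799)*(1773/(-2093/3) - 2720095) = 193951*(1773*(-3/2093) - 2720095) = 193951*(-5319/2093 - 2720095) = 193951*(-5693164154/2093) = -1104194880832454/2093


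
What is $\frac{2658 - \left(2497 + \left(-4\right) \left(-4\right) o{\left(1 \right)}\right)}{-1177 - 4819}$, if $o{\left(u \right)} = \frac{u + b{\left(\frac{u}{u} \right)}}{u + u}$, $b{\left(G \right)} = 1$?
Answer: $- \frac{145}{5996} \approx -0.024183$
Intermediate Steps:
$o{\left(u \right)} = \frac{1 + u}{2 u}$ ($o{\left(u \right)} = \frac{u + 1}{u + u} = \frac{1 + u}{2 u}$)
$\frac{2658 - \left(2497 + \left(-4\right) \left(-4\right) o{\left(1 \right)}\right)}{-1177 - 4819} = \frac{2658 - \left(2497 + \left(-4\right) \left(-4\right) \frac{1 + 1}{2 \cdot 1}\right)}{-1177 - 4819} = \frac{2658 - \left(2497 + 16 \cdot \frac{1}{2} \cdot 1 \cdot 2\right)}{-5996} = \left(2658 - \left(2497 + 16 \cdot 1\right)\right) \left(- \frac{1}{5996}\right) = \left(2658 - 2513\right) \left(- \frac{1}{5996}\right) = 145 \left(- \frac{1}{5996}\right) = - \frac{145}{5996}$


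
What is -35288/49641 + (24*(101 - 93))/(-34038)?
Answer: -22419704/31290377 ≈ -0.71651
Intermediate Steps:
-35288/49641 + (24*(101 - 93))/(-34038) = -35288*1/49641 + (24*8)*(-1/34038) = -35288/49641 + 192*(-1/34038) = -35288/49641 - 32/5673 = -22419704/31290377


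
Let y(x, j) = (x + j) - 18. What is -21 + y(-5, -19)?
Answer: -63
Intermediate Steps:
y(x, j) = -18 + j + x (y(x, j) = (j + x) - 18 = -18 + j + x)
-21 + y(-5, -19) = -21 + (-18 - 19 - 5) = -21 - 42 = -63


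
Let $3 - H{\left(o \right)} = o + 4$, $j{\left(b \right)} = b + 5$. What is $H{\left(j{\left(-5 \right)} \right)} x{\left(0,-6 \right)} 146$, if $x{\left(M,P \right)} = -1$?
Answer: $146$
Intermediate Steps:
$j{\left(b \right)} = 5 + b$
$H{\left(o \right)} = -1 - o$ ($H{\left(o \right)} = 3 - \left(o + 4\right) = 3 - \left(4 + o\right) = -1 - o$)
$H{\left(j{\left(-5 \right)} \right)} x{\left(0,-6 \right)} 146 = \left(-1 - \left(5 - 5\right)\right) \left(-1\right) 146 = \left(-1 - 0\right) \left(-1\right) 146 = \left(-1 + 0\right) \left(-1\right) 146 = \left(-1\right) \left(-1\right) 146 = 1 \cdot 146 = 146$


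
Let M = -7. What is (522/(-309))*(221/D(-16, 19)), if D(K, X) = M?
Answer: 38454/721 ≈ 53.334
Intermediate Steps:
D(K, X) = -7
(522/(-309))*(221/D(-16, 19)) = (522/(-309))*(221/(-7)) = (522*(-1/309))*(221*(-⅐)) = -174/103*(-221/7) = 38454/721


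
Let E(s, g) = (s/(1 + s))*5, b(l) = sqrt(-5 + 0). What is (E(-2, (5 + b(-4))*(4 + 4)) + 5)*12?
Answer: 180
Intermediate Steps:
b(l) = I*sqrt(5) (b(l) = sqrt(-5) = I*sqrt(5))
E(s, g) = 5*s/(1 + s)
(E(-2, (5 + b(-4))*(4 + 4)) + 5)*12 = (5*(-2)/(1 - 2) + 5)*12 = (5*(-2)/(-1) + 5)*12 = (5*(-2)*(-1) + 5)*12 = (10 + 5)*12 = 15*12 = 180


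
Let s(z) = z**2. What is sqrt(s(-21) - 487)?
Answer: I*sqrt(46) ≈ 6.7823*I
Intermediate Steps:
sqrt(s(-21) - 487) = sqrt((-21)**2 - 487) = sqrt(441 - 487) = sqrt(-46) = I*sqrt(46)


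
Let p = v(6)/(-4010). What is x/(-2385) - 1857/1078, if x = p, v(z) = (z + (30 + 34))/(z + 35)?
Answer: -72816277199/42270304230 ≈ -1.7226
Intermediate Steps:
v(z) = (64 + z)/(35 + z) (v(z) = (z + 64)/(35 + z) = (64 + z)/(35 + z))
p = -7/16441 (p = ((64 + 6)/(35 + 6))/(-4010) = (70/41)*(-1/4010) = -7/16441 ≈ -0.00042576)
x = -7/16441 ≈ -0.00042576
x/(-2385) - 1857/1078 = -7/16441/(-2385) - 1857/1078 = -7/16441*(-1/2385) - 1857*1/1078 = 7/39211785 - 1857/1078 = -72816277199/42270304230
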